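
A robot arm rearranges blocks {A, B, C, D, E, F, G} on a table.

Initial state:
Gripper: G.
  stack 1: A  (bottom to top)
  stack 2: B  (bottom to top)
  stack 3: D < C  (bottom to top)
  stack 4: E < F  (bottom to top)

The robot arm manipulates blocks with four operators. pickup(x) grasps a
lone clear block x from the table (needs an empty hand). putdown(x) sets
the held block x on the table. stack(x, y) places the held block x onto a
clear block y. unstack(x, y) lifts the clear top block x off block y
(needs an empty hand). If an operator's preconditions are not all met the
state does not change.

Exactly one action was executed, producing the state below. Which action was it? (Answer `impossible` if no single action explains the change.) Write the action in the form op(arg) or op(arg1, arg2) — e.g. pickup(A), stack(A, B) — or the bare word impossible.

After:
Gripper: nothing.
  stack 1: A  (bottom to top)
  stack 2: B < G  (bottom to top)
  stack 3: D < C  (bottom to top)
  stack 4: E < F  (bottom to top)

target: towers=[A; B/G; D/C; E/F] holding=-
        putdown(G) → towers=[A; B; D/C; E/F; G] holding=-
       stack(G, B) → towers=[A; B/G; D/C; E/F] holding=-  ← match
       stack(G, F) → towers=[A; B; D/C; E/F/G] holding=-
       stack(G, A) → towers=[A/G; B; D/C; E/F] holding=-
       stack(G, C) → towers=[A; B; D/C/G; E/F] holding=-

stack(G, B)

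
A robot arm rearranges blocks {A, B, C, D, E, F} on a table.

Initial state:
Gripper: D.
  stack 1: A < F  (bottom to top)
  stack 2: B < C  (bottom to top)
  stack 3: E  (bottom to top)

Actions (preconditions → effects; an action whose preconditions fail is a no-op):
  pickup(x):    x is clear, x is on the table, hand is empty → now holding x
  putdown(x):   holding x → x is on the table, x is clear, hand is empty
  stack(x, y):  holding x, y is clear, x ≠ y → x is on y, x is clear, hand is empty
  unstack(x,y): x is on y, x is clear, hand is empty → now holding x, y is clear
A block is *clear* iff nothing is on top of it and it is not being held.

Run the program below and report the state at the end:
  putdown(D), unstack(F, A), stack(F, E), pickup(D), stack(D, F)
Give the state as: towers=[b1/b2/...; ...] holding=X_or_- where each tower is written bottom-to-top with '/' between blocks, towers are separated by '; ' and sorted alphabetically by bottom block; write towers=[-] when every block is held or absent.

step 1 (putdown(D)): towers=[A/F; B/C; D; E] holding=-
step 2 (unstack(F, A)): towers=[A; B/C; D; E] holding=F
step 3 (stack(F, E)): towers=[A; B/C; D; E/F] holding=-
step 4 (pickup(D)): towers=[A; B/C; E/F] holding=D
step 5 (stack(D, F)): towers=[A; B/C; E/F/D] holding=-

towers=[A; B/C; E/F/D] holding=-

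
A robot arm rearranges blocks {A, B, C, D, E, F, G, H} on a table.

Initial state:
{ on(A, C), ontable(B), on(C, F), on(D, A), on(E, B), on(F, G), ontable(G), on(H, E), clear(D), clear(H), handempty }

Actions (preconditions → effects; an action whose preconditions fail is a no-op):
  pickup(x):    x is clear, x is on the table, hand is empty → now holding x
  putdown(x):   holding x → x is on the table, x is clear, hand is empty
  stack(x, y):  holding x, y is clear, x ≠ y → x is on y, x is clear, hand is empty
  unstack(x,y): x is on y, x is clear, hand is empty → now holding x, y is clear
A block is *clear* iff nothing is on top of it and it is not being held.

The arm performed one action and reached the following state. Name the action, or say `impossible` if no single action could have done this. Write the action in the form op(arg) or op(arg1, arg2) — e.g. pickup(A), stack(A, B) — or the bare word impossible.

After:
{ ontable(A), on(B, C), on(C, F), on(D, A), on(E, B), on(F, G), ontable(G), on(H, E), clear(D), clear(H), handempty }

target: towers=[A/D; G/F/C/B/E/H] holding=-
     unstack(H, E) → towers=[B/E; G/F/C/A/D] holding=H
     unstack(D, A) → towers=[B/E/H; G/F/C/A] holding=D
none of the 2 applicable actions match → impossible

impossible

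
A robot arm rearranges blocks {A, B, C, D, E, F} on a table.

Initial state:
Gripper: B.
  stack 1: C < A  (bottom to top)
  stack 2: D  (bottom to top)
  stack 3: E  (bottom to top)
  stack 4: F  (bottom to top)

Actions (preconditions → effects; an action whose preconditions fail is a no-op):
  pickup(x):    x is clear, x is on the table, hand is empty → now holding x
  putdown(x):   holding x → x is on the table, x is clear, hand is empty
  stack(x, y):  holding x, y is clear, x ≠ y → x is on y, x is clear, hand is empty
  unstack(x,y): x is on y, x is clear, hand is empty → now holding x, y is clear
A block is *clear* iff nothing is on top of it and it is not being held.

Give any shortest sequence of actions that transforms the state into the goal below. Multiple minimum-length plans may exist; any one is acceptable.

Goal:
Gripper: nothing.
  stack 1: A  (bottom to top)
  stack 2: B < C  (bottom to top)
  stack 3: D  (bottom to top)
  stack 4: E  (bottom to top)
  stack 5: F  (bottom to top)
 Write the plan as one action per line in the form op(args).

step 1 (putdown(B)): towers=[B; C/A; D; E; F] holding=-
step 2 (unstack(A, C)): towers=[B; C; D; E; F] holding=A
step 3 (putdown(A)): towers=[A; B; C; D; E; F] holding=-
step 4 (pickup(C)): towers=[A; B; D; E; F] holding=C
step 5 (stack(C, B)): towers=[A; B/C; D; E; F] holding=-
goal check: towers=[A; B/C; D; E; F] holding=- — reached (length 5, optimal by BFS)

putdown(B)
unstack(A, C)
putdown(A)
pickup(C)
stack(C, B)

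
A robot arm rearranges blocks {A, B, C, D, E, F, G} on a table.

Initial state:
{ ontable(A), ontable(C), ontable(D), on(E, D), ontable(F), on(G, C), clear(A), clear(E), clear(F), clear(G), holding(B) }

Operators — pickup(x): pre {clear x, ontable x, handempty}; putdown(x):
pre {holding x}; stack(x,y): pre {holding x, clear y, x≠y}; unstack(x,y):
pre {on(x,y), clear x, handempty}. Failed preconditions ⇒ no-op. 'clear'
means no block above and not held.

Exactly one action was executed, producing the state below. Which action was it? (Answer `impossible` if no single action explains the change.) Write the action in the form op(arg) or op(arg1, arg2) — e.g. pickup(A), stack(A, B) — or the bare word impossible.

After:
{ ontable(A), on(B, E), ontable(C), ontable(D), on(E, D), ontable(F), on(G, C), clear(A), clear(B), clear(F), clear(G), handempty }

stack(B, E)

target: towers=[A; C/G; D/E/B; F] holding=-
        putdown(B) → towers=[A; B; C/G; D/E; F] holding=-
       stack(B, F) → towers=[A; C/G; D/E; F/B] holding=-
       stack(B, G) → towers=[A; C/G/B; D/E; F] holding=-
       stack(B, A) → towers=[A/B; C/G; D/E; F] holding=-
       stack(B, E) → towers=[A; C/G; D/E/B; F] holding=-  ← match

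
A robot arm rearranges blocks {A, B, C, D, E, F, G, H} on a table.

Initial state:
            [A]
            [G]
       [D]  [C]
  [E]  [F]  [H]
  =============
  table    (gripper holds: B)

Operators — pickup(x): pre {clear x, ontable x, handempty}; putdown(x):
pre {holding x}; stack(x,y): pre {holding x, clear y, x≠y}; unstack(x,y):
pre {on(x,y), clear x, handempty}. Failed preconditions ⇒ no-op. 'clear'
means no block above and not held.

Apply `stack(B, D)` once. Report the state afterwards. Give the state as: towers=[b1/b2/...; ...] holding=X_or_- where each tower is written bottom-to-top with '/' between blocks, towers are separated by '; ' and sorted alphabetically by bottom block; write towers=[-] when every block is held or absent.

before: towers=[E; F/D; H/C/G/A] holding=B
pre[stack(B, D)]: holding(B) yes, clear(D) yes, B≠D yes
all met → apply stack(B, D)
after:  towers=[E; F/D/B; H/C/G/A] holding=-

towers=[E; F/D/B; H/C/G/A] holding=-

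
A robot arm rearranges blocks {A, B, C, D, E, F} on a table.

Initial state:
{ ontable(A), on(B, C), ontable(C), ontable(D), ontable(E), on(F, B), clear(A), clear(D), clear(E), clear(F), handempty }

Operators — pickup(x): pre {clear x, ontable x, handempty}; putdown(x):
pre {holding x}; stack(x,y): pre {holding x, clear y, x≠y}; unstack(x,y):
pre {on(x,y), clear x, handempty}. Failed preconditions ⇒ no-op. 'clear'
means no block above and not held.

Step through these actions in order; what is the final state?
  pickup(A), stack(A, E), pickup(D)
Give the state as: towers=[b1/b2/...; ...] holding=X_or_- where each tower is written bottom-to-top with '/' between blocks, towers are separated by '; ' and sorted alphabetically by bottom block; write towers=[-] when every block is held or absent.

step 1 (pickup(A)): towers=[C/B/F; D; E] holding=A
step 2 (stack(A, E)): towers=[C/B/F; D; E/A] holding=-
step 3 (pickup(D)): towers=[C/B/F; E/A] holding=D

towers=[C/B/F; E/A] holding=D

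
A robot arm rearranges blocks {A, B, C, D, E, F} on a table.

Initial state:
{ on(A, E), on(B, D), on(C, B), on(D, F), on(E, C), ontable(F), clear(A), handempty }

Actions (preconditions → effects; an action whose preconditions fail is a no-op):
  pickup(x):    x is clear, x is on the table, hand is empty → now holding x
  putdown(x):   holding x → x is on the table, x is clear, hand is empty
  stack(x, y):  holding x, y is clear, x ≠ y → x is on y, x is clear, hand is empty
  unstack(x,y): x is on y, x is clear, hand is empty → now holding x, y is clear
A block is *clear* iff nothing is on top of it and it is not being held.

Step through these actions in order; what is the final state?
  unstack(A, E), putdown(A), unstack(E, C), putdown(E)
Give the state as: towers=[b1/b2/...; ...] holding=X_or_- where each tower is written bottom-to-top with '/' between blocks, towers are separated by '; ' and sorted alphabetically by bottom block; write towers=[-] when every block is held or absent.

towers=[A; E; F/D/B/C] holding=-

step 1 (unstack(A, E)): towers=[F/D/B/C/E] holding=A
step 2 (putdown(A)): towers=[A; F/D/B/C/E] holding=-
step 3 (unstack(E, C)): towers=[A; F/D/B/C] holding=E
step 4 (putdown(E)): towers=[A; E; F/D/B/C] holding=-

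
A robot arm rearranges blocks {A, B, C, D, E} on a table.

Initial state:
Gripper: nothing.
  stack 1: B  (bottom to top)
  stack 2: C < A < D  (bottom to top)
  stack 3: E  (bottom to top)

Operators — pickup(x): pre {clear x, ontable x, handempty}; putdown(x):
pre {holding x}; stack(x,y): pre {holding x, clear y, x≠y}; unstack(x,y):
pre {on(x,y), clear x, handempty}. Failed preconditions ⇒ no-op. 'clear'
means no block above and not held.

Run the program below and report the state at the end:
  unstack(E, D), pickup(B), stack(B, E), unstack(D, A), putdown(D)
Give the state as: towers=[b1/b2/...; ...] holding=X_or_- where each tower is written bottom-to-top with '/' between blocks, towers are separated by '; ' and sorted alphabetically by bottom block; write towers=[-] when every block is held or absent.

step 1 (unstack(E, D)) [no-op]: towers=[B; C/A/D; E] holding=-
step 2 (pickup(B)): towers=[C/A/D; E] holding=B
step 3 (stack(B, E)): towers=[C/A/D; E/B] holding=-
step 4 (unstack(D, A)): towers=[C/A; E/B] holding=D
step 5 (putdown(D)): towers=[C/A; D; E/B] holding=-

towers=[C/A; D; E/B] holding=-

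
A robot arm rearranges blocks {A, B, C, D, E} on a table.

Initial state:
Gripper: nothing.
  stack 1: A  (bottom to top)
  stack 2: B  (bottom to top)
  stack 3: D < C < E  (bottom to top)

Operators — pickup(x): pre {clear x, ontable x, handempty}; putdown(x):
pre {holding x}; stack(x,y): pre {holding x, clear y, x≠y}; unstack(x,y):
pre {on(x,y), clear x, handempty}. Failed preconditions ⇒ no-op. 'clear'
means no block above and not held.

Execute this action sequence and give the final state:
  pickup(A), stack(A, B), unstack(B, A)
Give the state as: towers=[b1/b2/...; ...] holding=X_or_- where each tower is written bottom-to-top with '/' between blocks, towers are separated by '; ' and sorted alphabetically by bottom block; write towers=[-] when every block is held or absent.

step 1 (pickup(A)): towers=[B; D/C/E] holding=A
step 2 (stack(A, B)): towers=[B/A; D/C/E] holding=-
step 3 (unstack(B, A)) [no-op]: towers=[B/A; D/C/E] holding=-

towers=[B/A; D/C/E] holding=-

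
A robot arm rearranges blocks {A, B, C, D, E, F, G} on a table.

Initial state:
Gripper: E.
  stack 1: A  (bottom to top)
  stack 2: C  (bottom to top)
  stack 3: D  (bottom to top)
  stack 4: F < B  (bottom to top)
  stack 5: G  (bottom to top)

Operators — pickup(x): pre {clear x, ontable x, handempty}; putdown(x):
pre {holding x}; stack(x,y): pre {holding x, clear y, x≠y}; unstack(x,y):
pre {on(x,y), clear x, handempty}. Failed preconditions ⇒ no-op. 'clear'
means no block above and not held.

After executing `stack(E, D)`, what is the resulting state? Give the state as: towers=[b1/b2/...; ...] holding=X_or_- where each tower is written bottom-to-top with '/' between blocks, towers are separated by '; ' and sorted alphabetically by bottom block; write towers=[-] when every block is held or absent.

before: towers=[A; C; D; F/B; G] holding=E
pre[stack(E, D)]: holding(E) yes, clear(D) yes, E≠D yes
all met → apply stack(E, D)
after:  towers=[A; C; D/E; F/B; G] holding=-

towers=[A; C; D/E; F/B; G] holding=-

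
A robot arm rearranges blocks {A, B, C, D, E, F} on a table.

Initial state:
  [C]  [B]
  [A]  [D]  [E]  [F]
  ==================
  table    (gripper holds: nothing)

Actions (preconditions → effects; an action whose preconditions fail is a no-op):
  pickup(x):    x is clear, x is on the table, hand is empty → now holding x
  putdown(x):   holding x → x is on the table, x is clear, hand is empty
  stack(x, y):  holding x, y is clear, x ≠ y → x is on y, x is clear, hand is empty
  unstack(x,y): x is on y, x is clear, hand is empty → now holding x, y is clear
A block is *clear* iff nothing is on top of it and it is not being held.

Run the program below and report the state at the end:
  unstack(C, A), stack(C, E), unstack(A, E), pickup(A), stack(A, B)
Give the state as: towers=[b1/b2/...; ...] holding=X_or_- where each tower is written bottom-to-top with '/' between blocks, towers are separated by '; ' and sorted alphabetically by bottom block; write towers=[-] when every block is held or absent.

step 1 (unstack(C, A)): towers=[A; D/B; E; F] holding=C
step 2 (stack(C, E)): towers=[A; D/B; E/C; F] holding=-
step 3 (unstack(A, E)) [no-op]: towers=[A; D/B; E/C; F] holding=-
step 4 (pickup(A)): towers=[D/B; E/C; F] holding=A
step 5 (stack(A, B)): towers=[D/B/A; E/C; F] holding=-

towers=[D/B/A; E/C; F] holding=-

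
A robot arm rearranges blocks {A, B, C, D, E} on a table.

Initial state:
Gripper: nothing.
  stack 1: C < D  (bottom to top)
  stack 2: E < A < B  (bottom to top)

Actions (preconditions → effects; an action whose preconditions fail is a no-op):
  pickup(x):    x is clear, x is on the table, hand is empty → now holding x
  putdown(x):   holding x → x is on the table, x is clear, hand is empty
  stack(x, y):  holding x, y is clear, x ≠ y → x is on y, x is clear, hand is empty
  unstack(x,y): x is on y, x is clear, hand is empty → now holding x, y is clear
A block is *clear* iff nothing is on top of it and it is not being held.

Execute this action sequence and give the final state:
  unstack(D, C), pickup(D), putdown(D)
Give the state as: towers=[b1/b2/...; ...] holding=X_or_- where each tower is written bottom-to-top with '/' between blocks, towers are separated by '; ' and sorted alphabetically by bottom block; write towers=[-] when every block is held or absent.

towers=[C; D; E/A/B] holding=-

step 1 (unstack(D, C)): towers=[C; E/A/B] holding=D
step 2 (pickup(D)) [no-op]: towers=[C; E/A/B] holding=D
step 3 (putdown(D)): towers=[C; D; E/A/B] holding=-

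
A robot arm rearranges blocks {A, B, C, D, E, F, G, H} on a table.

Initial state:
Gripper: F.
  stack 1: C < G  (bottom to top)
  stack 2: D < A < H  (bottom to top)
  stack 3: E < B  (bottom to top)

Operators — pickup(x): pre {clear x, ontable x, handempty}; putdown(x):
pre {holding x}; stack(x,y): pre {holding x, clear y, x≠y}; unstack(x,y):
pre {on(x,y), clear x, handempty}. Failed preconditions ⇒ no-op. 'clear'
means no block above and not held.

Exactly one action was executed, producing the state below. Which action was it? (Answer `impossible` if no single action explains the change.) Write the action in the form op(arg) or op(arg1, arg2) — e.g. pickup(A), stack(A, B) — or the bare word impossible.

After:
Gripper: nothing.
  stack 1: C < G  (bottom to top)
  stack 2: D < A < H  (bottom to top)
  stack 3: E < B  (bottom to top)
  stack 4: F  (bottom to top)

target: towers=[C/G; D/A/H; E/B; F] holding=-
        putdown(F) → towers=[C/G; D/A/H; E/B; F] holding=-  ← match
       stack(F, G) → towers=[C/G/F; D/A/H; E/B] holding=-
       stack(F, H) → towers=[C/G; D/A/H/F; E/B] holding=-
       stack(F, B) → towers=[C/G; D/A/H; E/B/F] holding=-

putdown(F)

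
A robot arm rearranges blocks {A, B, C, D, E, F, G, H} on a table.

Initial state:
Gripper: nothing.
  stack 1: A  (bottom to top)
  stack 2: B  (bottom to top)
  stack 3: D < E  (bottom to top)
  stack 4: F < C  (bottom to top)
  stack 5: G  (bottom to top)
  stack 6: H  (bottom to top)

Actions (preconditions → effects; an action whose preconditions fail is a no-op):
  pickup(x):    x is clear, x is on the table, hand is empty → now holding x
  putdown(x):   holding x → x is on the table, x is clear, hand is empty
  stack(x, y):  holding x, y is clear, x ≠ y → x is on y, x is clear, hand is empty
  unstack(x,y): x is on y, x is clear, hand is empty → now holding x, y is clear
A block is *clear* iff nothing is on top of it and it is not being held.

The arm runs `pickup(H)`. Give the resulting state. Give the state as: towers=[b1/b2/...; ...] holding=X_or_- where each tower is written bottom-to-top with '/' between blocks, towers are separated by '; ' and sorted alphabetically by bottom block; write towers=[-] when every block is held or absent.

towers=[A; B; D/E; F/C; G] holding=H

before: towers=[A; B; D/E; F/C; G; H] holding=-
pre[pickup(H)]: clear(H) yes, ontable(H) yes, handempty yes
all met → apply pickup(H)
after:  towers=[A; B; D/E; F/C; G] holding=H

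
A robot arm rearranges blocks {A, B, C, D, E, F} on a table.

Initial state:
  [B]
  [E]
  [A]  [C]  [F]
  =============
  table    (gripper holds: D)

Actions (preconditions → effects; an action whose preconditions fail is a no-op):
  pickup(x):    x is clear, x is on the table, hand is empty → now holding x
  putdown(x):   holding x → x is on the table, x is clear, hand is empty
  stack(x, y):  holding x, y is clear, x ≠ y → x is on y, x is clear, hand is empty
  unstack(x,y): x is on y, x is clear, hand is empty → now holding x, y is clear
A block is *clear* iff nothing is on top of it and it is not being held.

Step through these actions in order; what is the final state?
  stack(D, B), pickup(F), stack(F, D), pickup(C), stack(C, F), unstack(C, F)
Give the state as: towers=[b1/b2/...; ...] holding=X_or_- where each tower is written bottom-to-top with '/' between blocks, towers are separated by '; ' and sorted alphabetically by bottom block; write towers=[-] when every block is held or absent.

towers=[A/E/B/D/F] holding=C

step 1 (stack(D, B)): towers=[A/E/B/D; C; F] holding=-
step 2 (pickup(F)): towers=[A/E/B/D; C] holding=F
step 3 (stack(F, D)): towers=[A/E/B/D/F; C] holding=-
step 4 (pickup(C)): towers=[A/E/B/D/F] holding=C
step 5 (stack(C, F)): towers=[A/E/B/D/F/C] holding=-
step 6 (unstack(C, F)): towers=[A/E/B/D/F] holding=C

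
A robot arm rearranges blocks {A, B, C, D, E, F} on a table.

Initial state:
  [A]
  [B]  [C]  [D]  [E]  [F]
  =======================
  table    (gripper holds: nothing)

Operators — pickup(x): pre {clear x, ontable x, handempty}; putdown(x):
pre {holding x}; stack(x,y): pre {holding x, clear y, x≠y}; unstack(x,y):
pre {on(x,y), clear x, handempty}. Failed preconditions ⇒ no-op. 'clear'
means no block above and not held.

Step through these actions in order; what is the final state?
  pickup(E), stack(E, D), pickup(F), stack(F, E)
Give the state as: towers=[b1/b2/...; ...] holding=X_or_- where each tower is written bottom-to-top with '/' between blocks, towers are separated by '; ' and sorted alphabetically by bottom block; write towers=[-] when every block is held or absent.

towers=[B/A; C; D/E/F] holding=-

step 1 (pickup(E)): towers=[B/A; C; D; F] holding=E
step 2 (stack(E, D)): towers=[B/A; C; D/E; F] holding=-
step 3 (pickup(F)): towers=[B/A; C; D/E] holding=F
step 4 (stack(F, E)): towers=[B/A; C; D/E/F] holding=-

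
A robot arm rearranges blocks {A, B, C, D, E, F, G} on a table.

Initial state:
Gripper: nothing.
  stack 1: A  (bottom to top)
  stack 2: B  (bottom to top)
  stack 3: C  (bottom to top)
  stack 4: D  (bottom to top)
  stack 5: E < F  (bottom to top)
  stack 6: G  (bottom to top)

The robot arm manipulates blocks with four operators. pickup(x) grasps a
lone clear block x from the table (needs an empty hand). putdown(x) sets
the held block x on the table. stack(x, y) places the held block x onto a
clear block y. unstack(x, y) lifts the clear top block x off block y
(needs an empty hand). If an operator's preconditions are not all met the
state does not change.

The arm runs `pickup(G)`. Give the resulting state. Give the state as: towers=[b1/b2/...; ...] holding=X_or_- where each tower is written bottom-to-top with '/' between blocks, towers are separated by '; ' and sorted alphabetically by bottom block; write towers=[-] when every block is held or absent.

before: towers=[A; B; C; D; E/F; G] holding=-
pre[pickup(G)]: clear(G) ✓, ontable(G) ✓, handempty ✓
all met → apply pickup(G)
after:  towers=[A; B; C; D; E/F] holding=G

towers=[A; B; C; D; E/F] holding=G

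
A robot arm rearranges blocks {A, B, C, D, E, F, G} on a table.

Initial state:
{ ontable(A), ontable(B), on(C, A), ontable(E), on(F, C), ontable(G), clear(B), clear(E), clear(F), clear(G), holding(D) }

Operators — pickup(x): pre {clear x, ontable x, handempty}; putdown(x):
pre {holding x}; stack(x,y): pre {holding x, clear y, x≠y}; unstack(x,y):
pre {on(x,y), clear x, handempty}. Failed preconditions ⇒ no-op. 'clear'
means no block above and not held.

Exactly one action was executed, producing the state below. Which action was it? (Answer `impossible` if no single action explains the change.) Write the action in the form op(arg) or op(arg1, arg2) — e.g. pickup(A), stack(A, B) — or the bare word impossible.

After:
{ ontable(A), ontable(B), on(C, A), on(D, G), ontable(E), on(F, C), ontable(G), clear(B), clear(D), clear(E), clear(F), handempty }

stack(D, G)

target: towers=[A/C/F; B; E; G/D] holding=-
        putdown(D) → towers=[A/C/F; B; D; E; G] holding=-
       stack(D, B) → towers=[A/C/F; B/D; E; G] holding=-
       stack(D, F) → towers=[A/C/F/D; B; E; G] holding=-
       stack(D, G) → towers=[A/C/F; B; E; G/D] holding=-  ← match
       stack(D, E) → towers=[A/C/F; B; E/D; G] holding=-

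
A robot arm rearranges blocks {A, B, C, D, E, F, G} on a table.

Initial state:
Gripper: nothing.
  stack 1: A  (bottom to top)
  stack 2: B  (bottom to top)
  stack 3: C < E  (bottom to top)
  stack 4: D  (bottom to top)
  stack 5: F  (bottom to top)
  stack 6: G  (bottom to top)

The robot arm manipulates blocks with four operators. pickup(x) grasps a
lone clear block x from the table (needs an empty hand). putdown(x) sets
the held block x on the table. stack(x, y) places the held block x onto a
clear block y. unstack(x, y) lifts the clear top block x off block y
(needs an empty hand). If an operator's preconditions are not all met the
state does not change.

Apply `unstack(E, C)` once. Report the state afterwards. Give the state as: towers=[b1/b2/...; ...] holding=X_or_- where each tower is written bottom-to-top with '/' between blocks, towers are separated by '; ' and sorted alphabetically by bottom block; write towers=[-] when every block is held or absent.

before: towers=[A; B; C/E; D; F; G] holding=-
pre[unstack(E, C)]: on(E,C) yes, clear(E) yes, handempty yes
all met → apply unstack(E, C)
after:  towers=[A; B; C; D; F; G] holding=E

towers=[A; B; C; D; F; G] holding=E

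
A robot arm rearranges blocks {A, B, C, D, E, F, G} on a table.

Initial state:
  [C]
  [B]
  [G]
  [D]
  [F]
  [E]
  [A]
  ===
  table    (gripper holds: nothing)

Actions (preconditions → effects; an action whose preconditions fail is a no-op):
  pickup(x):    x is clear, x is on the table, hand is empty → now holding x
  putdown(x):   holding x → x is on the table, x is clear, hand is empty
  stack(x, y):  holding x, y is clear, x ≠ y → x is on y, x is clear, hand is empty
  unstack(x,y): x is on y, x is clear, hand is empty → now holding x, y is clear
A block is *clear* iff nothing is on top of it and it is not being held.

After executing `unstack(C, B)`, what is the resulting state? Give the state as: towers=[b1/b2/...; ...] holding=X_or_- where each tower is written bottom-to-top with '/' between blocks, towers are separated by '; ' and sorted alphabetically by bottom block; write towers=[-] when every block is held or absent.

towers=[A/E/F/D/G/B] holding=C

before: towers=[A/E/F/D/G/B/C] holding=-
pre[unstack(C, B)]: on(C,B) ok, clear(C) ok, handempty ok
all met → apply unstack(C, B)
after:  towers=[A/E/F/D/G/B] holding=C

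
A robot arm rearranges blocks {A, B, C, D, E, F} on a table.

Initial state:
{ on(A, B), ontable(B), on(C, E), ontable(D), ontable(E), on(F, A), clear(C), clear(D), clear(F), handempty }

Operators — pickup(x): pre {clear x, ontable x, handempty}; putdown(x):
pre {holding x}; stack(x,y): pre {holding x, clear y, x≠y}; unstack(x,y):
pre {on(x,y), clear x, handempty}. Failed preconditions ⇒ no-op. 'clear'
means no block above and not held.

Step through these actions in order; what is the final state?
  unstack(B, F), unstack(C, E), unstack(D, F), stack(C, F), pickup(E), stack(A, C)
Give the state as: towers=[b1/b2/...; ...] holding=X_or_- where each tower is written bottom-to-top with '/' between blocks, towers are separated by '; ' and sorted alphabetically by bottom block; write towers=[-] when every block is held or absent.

towers=[B/A/F/C; D] holding=E

step 1 (unstack(B, F)) [no-op]: towers=[B/A/F; D; E/C] holding=-
step 2 (unstack(C, E)): towers=[B/A/F; D; E] holding=C
step 3 (unstack(D, F)) [no-op]: towers=[B/A/F; D; E] holding=C
step 4 (stack(C, F)): towers=[B/A/F/C; D; E] holding=-
step 5 (pickup(E)): towers=[B/A/F/C; D] holding=E
step 6 (stack(A, C)) [no-op]: towers=[B/A/F/C; D] holding=E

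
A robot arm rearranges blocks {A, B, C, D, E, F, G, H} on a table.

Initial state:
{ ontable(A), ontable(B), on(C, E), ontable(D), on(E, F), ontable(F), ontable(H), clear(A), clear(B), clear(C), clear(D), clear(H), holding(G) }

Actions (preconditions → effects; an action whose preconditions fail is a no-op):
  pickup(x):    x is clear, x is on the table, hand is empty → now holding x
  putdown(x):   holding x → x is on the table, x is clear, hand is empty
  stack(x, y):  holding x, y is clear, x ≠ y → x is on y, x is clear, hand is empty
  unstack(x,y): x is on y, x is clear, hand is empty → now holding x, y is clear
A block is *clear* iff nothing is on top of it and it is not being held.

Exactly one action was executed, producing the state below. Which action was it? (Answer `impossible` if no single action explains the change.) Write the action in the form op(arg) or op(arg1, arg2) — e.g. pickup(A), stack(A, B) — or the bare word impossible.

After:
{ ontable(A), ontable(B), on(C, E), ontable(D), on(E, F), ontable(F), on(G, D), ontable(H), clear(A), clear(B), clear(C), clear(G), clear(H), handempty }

target: towers=[A; B; D/G; F/E/C; H] holding=-
        putdown(G) → towers=[A; B; D; F/E/C; G; H] holding=-
       stack(G, A) → towers=[A/G; B; D; F/E/C; H] holding=-
       stack(G, H) → towers=[A; B; D; F/E/C; H/G] holding=-
       stack(G, B) → towers=[A; B/G; D; F/E/C; H] holding=-
       stack(G, D) → towers=[A; B; D/G; F/E/C; H] holding=-  ← match
       stack(G, C) → towers=[A; B; D; F/E/C/G; H] holding=-

stack(G, D)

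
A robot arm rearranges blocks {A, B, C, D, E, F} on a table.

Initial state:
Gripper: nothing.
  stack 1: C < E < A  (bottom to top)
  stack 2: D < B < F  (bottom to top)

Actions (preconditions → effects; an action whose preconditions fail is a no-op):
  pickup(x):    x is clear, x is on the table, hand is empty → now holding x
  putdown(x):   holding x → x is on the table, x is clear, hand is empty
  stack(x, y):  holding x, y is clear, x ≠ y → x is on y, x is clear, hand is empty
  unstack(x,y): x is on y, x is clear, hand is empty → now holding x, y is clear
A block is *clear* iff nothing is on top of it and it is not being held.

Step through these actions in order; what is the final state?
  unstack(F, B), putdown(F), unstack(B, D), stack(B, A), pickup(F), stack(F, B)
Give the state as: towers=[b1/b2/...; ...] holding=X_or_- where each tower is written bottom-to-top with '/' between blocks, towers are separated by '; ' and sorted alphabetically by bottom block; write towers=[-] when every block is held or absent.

step 1 (unstack(F, B)): towers=[C/E/A; D/B] holding=F
step 2 (putdown(F)): towers=[C/E/A; D/B; F] holding=-
step 3 (unstack(B, D)): towers=[C/E/A; D; F] holding=B
step 4 (stack(B, A)): towers=[C/E/A/B; D; F] holding=-
step 5 (pickup(F)): towers=[C/E/A/B; D] holding=F
step 6 (stack(F, B)): towers=[C/E/A/B/F; D] holding=-

towers=[C/E/A/B/F; D] holding=-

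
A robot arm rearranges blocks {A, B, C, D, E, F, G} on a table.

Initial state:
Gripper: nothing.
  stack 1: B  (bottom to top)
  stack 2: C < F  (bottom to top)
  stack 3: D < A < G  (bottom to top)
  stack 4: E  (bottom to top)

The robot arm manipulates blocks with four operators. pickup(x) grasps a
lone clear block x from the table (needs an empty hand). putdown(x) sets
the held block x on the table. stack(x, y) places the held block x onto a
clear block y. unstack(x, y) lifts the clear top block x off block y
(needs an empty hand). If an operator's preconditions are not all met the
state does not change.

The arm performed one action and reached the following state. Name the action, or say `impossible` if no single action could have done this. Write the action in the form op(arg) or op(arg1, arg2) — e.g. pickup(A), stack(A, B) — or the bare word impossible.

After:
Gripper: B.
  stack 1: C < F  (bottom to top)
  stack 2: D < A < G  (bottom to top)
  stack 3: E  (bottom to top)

pickup(B)

target: towers=[C/F; D/A/G; E] holding=B
         pickup(B) → towers=[C/F; D/A/G; E] holding=B  ← match
     unstack(F, C) → towers=[B; C; D/A/G; E] holding=F
     unstack(G, A) → towers=[B; C/F; D/A; E] holding=G
         pickup(E) → towers=[B; C/F; D/A/G] holding=E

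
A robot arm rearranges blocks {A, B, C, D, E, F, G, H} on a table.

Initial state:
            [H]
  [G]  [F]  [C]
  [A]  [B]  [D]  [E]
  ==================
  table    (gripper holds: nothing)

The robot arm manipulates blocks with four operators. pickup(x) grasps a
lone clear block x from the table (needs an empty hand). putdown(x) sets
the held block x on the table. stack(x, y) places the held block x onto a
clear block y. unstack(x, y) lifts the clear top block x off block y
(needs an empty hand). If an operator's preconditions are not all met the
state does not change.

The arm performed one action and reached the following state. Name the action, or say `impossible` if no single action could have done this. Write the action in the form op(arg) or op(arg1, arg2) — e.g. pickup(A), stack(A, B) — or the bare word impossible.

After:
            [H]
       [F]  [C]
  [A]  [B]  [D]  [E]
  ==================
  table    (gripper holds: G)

target: towers=[A; B/F; D/C/H; E] holding=G
     unstack(G, A) → towers=[A; B/F; D/C/H; E] holding=G  ← match
         pickup(E) → towers=[A/G; B/F; D/C/H] holding=E
     unstack(H, C) → towers=[A/G; B/F; D/C; E] holding=H
     unstack(F, B) → towers=[A/G; B; D/C/H; E] holding=F

unstack(G, A)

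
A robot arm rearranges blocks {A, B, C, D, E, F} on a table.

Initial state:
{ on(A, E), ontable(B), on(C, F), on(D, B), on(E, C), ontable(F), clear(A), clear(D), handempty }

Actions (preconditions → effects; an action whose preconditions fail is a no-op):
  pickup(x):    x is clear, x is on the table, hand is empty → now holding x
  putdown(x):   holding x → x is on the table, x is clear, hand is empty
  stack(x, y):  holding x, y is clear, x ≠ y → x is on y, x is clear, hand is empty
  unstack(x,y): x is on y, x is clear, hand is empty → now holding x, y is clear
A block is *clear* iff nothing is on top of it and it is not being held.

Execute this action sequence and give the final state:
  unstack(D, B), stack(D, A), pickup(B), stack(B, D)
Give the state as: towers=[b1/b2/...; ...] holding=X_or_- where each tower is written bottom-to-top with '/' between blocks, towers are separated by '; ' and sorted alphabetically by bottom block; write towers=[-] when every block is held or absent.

step 1 (unstack(D, B)): towers=[B; F/C/E/A] holding=D
step 2 (stack(D, A)): towers=[B; F/C/E/A/D] holding=-
step 3 (pickup(B)): towers=[F/C/E/A/D] holding=B
step 4 (stack(B, D)): towers=[F/C/E/A/D/B] holding=-

towers=[F/C/E/A/D/B] holding=-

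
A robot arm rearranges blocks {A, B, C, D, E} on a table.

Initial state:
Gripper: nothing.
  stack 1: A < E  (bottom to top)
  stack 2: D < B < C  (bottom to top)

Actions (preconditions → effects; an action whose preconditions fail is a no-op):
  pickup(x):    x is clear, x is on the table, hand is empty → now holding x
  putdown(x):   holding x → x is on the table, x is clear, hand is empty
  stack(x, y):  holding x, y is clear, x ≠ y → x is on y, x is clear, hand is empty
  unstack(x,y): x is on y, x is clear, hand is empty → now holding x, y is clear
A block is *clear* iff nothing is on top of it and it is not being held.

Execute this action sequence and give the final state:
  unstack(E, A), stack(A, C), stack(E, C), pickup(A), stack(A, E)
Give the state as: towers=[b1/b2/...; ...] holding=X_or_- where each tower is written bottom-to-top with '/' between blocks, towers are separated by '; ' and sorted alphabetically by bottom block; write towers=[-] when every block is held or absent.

towers=[D/B/C/E/A] holding=-

step 1 (unstack(E, A)): towers=[A; D/B/C] holding=E
step 2 (stack(A, C)) [no-op]: towers=[A; D/B/C] holding=E
step 3 (stack(E, C)): towers=[A; D/B/C/E] holding=-
step 4 (pickup(A)): towers=[D/B/C/E] holding=A
step 5 (stack(A, E)): towers=[D/B/C/E/A] holding=-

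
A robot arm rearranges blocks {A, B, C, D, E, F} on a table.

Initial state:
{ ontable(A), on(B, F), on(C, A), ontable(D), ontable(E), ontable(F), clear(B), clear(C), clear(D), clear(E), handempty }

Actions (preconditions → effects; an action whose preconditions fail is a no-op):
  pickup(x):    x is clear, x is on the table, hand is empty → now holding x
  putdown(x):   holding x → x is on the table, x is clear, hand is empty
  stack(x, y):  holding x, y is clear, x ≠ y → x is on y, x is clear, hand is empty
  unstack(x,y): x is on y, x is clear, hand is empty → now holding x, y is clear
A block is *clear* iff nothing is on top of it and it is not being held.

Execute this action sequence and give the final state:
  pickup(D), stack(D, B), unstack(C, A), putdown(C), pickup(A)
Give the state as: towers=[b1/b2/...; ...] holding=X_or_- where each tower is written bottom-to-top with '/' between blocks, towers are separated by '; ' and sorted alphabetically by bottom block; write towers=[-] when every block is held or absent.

towers=[C; E; F/B/D] holding=A

step 1 (pickup(D)): towers=[A/C; E; F/B] holding=D
step 2 (stack(D, B)): towers=[A/C; E; F/B/D] holding=-
step 3 (unstack(C, A)): towers=[A; E; F/B/D] holding=C
step 4 (putdown(C)): towers=[A; C; E; F/B/D] holding=-
step 5 (pickup(A)): towers=[C; E; F/B/D] holding=A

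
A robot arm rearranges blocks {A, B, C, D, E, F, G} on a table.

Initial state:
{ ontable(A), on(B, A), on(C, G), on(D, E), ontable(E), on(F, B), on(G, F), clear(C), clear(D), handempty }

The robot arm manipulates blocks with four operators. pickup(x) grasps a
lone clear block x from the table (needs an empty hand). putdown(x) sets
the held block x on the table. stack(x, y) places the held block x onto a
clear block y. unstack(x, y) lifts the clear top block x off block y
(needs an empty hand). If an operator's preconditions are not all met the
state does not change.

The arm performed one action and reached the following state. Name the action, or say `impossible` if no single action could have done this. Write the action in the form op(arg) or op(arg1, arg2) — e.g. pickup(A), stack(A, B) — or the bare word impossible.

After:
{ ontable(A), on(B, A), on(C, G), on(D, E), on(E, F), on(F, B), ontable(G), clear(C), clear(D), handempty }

target: towers=[A/B/F/E/D; G/C] holding=-
     unstack(D, E) → towers=[A/B/F/G/C; E] holding=D
     unstack(C, G) → towers=[A/B/F/G; E/D] holding=C
none of the 2 applicable actions match → impossible

impossible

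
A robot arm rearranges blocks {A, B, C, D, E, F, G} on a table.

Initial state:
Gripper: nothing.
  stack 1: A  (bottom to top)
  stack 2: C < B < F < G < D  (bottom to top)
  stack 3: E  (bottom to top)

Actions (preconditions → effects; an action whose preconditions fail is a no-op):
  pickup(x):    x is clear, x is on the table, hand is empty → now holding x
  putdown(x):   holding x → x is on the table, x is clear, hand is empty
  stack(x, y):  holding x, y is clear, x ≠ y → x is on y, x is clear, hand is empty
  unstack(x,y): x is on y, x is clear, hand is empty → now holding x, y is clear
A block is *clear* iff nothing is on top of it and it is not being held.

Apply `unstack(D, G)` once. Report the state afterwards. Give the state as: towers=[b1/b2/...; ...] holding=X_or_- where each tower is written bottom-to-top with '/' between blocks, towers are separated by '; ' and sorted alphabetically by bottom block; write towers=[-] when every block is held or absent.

towers=[A; C/B/F/G; E] holding=D

before: towers=[A; C/B/F/G/D; E] holding=-
pre[unstack(D, G)]: on(D,G) ✓, clear(D) ✓, handempty ✓
all met → apply unstack(D, G)
after:  towers=[A; C/B/F/G; E] holding=D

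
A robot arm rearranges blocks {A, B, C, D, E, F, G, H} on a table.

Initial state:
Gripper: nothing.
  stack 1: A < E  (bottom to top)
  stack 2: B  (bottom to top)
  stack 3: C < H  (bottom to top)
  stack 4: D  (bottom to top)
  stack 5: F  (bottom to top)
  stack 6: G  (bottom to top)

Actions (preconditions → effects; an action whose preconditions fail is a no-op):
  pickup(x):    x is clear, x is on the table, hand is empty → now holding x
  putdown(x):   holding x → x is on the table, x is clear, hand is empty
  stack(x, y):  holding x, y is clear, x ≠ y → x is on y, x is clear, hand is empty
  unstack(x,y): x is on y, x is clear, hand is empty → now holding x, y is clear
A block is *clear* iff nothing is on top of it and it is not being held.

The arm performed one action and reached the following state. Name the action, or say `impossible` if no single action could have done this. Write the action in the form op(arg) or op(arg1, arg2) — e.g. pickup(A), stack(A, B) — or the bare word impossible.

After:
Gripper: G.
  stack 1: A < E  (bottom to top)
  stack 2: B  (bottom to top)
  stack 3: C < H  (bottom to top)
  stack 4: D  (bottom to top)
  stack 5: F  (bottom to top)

pickup(G)

target: towers=[A/E; B; C/H; D; F] holding=G
         pickup(G) → towers=[A/E; B; C/H; D; F] holding=G  ← match
     unstack(E, A) → towers=[A; B; C/H; D; F; G] holding=E
     unstack(H, C) → towers=[A/E; B; C; D; F; G] holding=H
         pickup(B) → towers=[A/E; C/H; D; F; G] holding=B
         pickup(F) → towers=[A/E; B; C/H; D; G] holding=F
         pickup(D) → towers=[A/E; B; C/H; F; G] holding=D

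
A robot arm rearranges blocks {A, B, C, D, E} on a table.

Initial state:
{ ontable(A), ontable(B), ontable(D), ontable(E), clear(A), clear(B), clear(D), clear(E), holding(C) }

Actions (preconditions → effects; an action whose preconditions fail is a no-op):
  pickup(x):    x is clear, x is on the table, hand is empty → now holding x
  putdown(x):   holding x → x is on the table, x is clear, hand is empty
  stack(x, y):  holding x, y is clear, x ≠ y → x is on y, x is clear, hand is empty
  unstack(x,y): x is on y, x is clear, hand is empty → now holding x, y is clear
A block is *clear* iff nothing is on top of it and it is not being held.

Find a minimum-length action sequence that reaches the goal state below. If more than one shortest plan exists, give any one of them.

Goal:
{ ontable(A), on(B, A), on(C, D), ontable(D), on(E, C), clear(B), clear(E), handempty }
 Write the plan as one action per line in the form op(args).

stack(C, D)
pickup(B)
stack(B, A)
pickup(E)
stack(E, C)

step 1 (stack(C, D)): towers=[A; B; D/C; E] holding=-
step 2 (pickup(B)): towers=[A; D/C; E] holding=B
step 3 (stack(B, A)): towers=[A/B; D/C; E] holding=-
step 4 (pickup(E)): towers=[A/B; D/C] holding=E
step 5 (stack(E, C)): towers=[A/B; D/C/E] holding=-
goal check: towers=[A/B; D/C/E] holding=- — reached (length 5, optimal by BFS)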